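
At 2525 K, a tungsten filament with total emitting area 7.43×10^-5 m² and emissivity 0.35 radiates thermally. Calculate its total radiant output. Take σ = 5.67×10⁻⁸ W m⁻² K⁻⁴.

P ≈ 59.9 W

P = εσAT⁴ = 0.35 × 5.67×10⁻⁸ × 7.43×10^-5 × (2525)⁴ = 0.35 × 5.67×10⁻⁸ × 7.43×10^-5 × 4.06×10^13.
P = 59.9 W.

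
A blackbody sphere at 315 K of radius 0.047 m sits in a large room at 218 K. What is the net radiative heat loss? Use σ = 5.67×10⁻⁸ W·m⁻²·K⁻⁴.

Q ≈ 11.9 W

A = 4πr² = 4π × (0.047)² = 0.0278 m².
Q = σA(T⁴ − T_s⁴). T⁴ − T_s⁴ = (315)⁴ − (218)⁴ = 9.85×10^9 − 2.26×10^9 = 7.59×10^9 K⁴.
Q = 5.67×10⁻⁸ × 0.0278 × 7.59×10^9 = 11.9 W.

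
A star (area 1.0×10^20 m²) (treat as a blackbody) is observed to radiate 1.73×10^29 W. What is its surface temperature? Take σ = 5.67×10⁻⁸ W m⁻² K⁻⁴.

From P = σAT⁴, T = (P / σA)^(1/4) = (1.73×10^29 / (5.67×10⁻⁸ × 1.00×10^20))^(1/4).
T = (3.05×10^16)^(1/4) = 13200 K.

T ≈ 13200 K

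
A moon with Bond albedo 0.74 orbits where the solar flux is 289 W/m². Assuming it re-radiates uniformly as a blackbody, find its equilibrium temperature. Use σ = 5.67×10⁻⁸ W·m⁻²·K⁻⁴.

T ≈ 135 K

Power absorbed = (1−a)S·πR²; power emitted = 4πR²σT⁴. Equating and cancelling πR²:
T = ((1−a)S / 4σ)^(1/4) = (75.1 / (4 × 5.67×10⁻⁸))^(1/4) = (3.31×10^8)^(1/4).
T = 135 K.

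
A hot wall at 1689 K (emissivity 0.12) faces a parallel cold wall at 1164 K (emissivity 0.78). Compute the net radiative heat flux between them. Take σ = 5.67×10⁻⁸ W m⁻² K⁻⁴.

q ≈ 41500 W/m²

For two large parallel gray plates, q = σ(T₁⁴ − T₂⁴) / (1/ε₁ + 1/ε₂ − 1).
1/ε₁ + 1/ε₂ − 1 = 1/0.12 + 1/0.78 − 1 = 8.615.
T₁⁴ − T₂⁴ = 8.14×10^12 − 1.84×10^12 = 6.30×10^12 K⁴.
q = 5.67×10⁻⁸ × 6.30×10^12 / 8.615 = 41500 W/m².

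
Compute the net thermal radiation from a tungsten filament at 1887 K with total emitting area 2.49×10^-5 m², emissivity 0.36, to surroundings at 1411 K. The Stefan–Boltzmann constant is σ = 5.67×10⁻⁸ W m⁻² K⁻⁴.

Q ≈ 4.43 W

Q = εσA(T⁴ − T_s⁴). T⁴ − T_s⁴ = (1887)⁴ − (1411)⁴ = 1.27×10^13 − 3.96×10^12 = 8.72×10^12 K⁴.
Q = 0.36 × 5.67×10⁻⁸ × 2.49×10^-5 × 8.72×10^12 = 4.43 W.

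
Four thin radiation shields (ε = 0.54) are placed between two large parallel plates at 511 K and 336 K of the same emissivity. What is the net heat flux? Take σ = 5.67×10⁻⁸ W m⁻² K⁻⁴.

q ≈ 233 W/m²

Each of the 5 gaps contributes resistance (2/ε − 1) = 2/0.54 − 1 = 2.704; total = 13.52.
q = σ(T₁⁴ − T₂⁴) / 13.52 = 5.67×10⁻⁸ × 5.54×10^10 / 13.52 = 233 W/m².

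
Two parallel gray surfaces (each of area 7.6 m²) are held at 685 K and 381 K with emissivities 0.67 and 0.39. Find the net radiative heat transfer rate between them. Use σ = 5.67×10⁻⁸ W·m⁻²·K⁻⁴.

For two large parallel gray plates, q = σ(T₁⁴ − T₂⁴) / (1/ε₁ + 1/ε₂ − 1).
1/ε₁ + 1/ε₂ − 1 = 1/0.67 + 1/0.39 − 1 = 3.057.
T₁⁴ − T₂⁴ = 2.20×10^11 − 2.11×10^10 = 1.99×10^11 K⁴.
q = 5.67×10⁻⁸ × 1.99×10^11 / 3.057 = 3690 W/m².
Q = q·A = 3690 × 7.6 = 28100 W.

Q ≈ 28100 W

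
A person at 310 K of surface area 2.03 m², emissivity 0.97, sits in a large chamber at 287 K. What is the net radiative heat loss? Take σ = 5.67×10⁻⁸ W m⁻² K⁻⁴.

Q = εσA(T⁴ − T_s⁴). T⁴ − T_s⁴ = (310)⁴ − (287)⁴ = 9.24×10^9 − 6.78×10^9 = 2.45×10^9 K⁴.
Q = 0.97 × 5.67×10⁻⁸ × 2.03 × 2.45×10^9 = 274 W.

Q ≈ 274 W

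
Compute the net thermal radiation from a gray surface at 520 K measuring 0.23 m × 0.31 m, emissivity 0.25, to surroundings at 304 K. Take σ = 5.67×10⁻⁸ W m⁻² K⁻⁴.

Q ≈ 65.3 W

A = 0.23 × 0.31 = 0.0713 m².
Q = εσA(T⁴ − T_s⁴). T⁴ − T_s⁴ = (520)⁴ − (304)⁴ = 7.31×10^10 − 8.54×10^9 = 6.46×10^10 K⁴.
Q = 0.25 × 5.67×10⁻⁸ × 0.0713 × 6.46×10^10 = 65.3 W.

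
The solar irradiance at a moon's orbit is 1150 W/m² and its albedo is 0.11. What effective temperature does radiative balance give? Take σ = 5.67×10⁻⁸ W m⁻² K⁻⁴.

T ≈ 259 K

Power absorbed = (1−a)S·πR²; power emitted = 4πR²σT⁴. Equating and cancelling πR²:
T = ((1−a)S / 4σ)^(1/4) = (1020 / (4 × 5.67×10⁻⁸))^(1/4) = (4.51×10^9)^(1/4).
T = 259 K.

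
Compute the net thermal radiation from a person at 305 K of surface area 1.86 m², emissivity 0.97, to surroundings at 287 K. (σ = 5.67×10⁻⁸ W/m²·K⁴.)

Q ≈ 191 W

Q = εσA(T⁴ − T_s⁴). T⁴ − T_s⁴ = (305)⁴ − (287)⁴ = 8.65×10^9 − 6.78×10^9 = 1.87×10^9 K⁴.
Q = 0.97 × 5.67×10⁻⁸ × 1.86 × 1.87×10^9 = 191 W.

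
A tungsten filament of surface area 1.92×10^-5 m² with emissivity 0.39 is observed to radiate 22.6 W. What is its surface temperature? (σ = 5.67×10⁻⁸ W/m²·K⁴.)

From P = εσAT⁴, T = (P / εσA)^(1/4) = (22.6 / (0.39 × 5.67×10⁻⁸ × 1.92×10^-5))^(1/4).
T = (5.32×10^13)^(1/4) = 2700 K.

T ≈ 2700 K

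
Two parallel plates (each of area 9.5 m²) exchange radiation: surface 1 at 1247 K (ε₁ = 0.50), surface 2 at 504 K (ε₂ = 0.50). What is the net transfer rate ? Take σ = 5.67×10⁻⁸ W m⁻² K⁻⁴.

For two large parallel gray plates, q = σ(T₁⁴ − T₂⁴) / (1/ε₁ + 1/ε₂ − 1).
1/ε₁ + 1/ε₂ − 1 = 1/0.50 + 1/0.50 − 1 = 3.000.
T₁⁴ − T₂⁴ = 2.42×10^12 − 6.45×10^10 = 2.35×10^12 K⁴.
q = 5.67×10⁻⁸ × 2.35×10^12 / 3.000 = 44500 W/m².
Q = q·A = 44500 × 9.5 = 4.23×10^5 W.

Q ≈ 4.23×10^5 W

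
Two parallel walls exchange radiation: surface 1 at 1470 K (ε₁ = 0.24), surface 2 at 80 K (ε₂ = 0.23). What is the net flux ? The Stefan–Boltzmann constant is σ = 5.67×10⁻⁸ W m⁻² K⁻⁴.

q ≈ 35200 W/m²

For two large parallel gray plates, q = σ(T₁⁴ − T₂⁴) / (1/ε₁ + 1/ε₂ − 1).
1/ε₁ + 1/ε₂ − 1 = 1/0.24 + 1/0.23 − 1 = 7.514.
T₁⁴ − T₂⁴ = 4.67×10^12 − 4.10×10^7 = 4.67×10^12 K⁴.
q = 5.67×10⁻⁸ × 4.67×10^12 / 7.514 = 35200 W/m².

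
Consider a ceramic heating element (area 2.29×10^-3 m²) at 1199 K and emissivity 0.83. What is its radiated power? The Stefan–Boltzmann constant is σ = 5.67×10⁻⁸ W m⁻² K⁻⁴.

P = εσAT⁴ = 0.83 × 5.67×10⁻⁸ × 2.29×10^-3 × (1199)⁴ = 0.83 × 5.67×10⁻⁸ × 2.29×10^-3 × 2.07×10^12.
P = 223 W.

P ≈ 223 W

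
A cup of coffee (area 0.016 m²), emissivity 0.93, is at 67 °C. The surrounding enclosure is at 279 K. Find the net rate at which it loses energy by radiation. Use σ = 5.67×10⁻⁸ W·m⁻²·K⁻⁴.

Q ≈ 6.16 W

Convert: 67 °C = 340 K.
Q = εσA(T⁴ − T_s⁴). T⁴ − T_s⁴ = (340)⁴ − (279)⁴ = 1.34×10^10 − 6.06×10^9 = 7.30×10^9 K⁴.
Q = 0.93 × 5.67×10⁻⁸ × 0.0160 × 7.30×10^9 = 6.16 W.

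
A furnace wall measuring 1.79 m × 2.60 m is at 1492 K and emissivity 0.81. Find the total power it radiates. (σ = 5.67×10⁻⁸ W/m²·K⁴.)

A = 1.79 × 2.60 = 4.65 m².
Stefan–Boltzmann: P = εσAT⁴ = 0.81 × 5.67×10⁻⁸ × 4.65 × (1492)⁴ = 0.81 × 5.67×10⁻⁸ × 4.65 × 4.96×10^12.
P = 1.06×10^6 W.

P ≈ 1.06×10^6 W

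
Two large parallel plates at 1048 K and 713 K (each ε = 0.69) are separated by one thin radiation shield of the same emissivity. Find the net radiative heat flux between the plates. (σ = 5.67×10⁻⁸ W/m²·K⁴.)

Each of the 2 gaps contributes resistance (2/ε − 1) = 2/0.69 − 1 = 1.899; total = 3.797.
q = σ(T₁⁴ − T₂⁴) / 3.797 = 5.67×10⁻⁸ × 9.48×10^11 / 3.797 = 14200 W/m².

q ≈ 14200 W/m²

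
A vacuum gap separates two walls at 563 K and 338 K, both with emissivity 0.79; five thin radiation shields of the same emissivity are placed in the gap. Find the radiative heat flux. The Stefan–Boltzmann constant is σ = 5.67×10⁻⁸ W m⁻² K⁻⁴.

q ≈ 539 W/m²

Each of the 6 gaps contributes resistance (2/ε − 1) = 2/0.79 − 1 = 1.532; total = 9.190.
q = σ(T₁⁴ − T₂⁴) / 9.190 = 5.67×10⁻⁸ × 8.74×10^10 / 9.190 = 539 W/m².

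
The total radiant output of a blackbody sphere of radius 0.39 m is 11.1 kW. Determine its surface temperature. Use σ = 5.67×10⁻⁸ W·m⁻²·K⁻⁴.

T ≈ 566 K

A = 4πr² = 4π × (0.39)² = 1.91 m².
From P = σAT⁴, T = (P / σA)^(1/4) = (11100 / (5.67×10⁻⁸ × 1.91))^(1/4).
T = (1.02×10^11)^(1/4) = 566 K.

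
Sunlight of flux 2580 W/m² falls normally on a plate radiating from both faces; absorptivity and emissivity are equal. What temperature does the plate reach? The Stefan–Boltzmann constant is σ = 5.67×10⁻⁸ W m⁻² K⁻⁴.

T ≈ 388 K

Absorbed flux αS = emitted flux 2εσT⁴ per unit area; with α = ε this gives T = (S/2σ)^(1/4).
T = (2580 / (2 × 5.67×10⁻⁸))^(1/4) = (2.28×10^10)^(1/4).
T = 388 K.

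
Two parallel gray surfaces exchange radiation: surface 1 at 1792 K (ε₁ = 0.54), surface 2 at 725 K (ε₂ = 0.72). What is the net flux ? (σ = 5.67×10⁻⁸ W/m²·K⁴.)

q ≈ 2.54×10^5 W/m²

For two large parallel gray plates, q = σ(T₁⁴ − T₂⁴) / (1/ε₁ + 1/ε₂ − 1).
1/ε₁ + 1/ε₂ − 1 = 1/0.54 + 1/0.72 − 1 = 2.241.
T₁⁴ − T₂⁴ = 1.03×10^13 − 2.76×10^11 = 1.00×10^13 K⁴.
q = 5.67×10⁻⁸ × 1.00×10^13 / 2.241 = 2.54×10^5 W/m².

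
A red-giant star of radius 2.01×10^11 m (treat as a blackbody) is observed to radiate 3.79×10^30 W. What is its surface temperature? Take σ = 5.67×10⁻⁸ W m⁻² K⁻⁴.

A = 4πr² = 4π × (2.01×10^11)² = 5.08×10^23 m².
From P = σAT⁴, T = (P / σA)^(1/4) = (3.79×10^30 / (5.67×10⁻⁸ × 5.08×10^23))^(1/4).
T = (1.32×10^14)^(1/4) = 3390 K.

T ≈ 3390 K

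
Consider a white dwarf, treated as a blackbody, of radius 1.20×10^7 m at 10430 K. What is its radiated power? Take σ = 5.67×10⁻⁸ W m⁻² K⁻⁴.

P ≈ 1.21×10^24 W

A = 4πr² = 4π × (1.20×10^7)² = 1.81×10^15 m².
P = σAT⁴ = 5.67×10⁻⁸ × 1.81×10^15 × (10430)⁴ = 5.67×10⁻⁸ × 1.81×10^15 × 1.18×10^16.
P = 1.21×10^24 W.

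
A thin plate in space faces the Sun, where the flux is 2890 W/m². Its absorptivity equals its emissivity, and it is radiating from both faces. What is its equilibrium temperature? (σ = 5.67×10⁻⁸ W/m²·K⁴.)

T ≈ 400 K

Absorbed flux αS = emitted flux 2εσT⁴ per unit area; with α = ε this gives T = (S/2σ)^(1/4).
T = (2890 / (2 × 5.67×10⁻⁸))^(1/4) = (2.55×10^10)^(1/4).
T = 400 K.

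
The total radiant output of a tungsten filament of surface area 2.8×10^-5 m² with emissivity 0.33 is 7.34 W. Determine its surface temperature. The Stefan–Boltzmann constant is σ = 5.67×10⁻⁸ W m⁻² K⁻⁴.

T ≈ 1930 K

From P = εσAT⁴, T = (P / εσA)^(1/4) = (7.34 / (0.33 × 5.67×10⁻⁸ × 2.80×10^-5))^(1/4).
T = (1.40×10^13)^(1/4) = 1930 K.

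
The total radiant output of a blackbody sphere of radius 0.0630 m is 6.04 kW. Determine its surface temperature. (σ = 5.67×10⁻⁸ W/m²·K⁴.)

T ≈ 1210 K

A = 4πr² = 4π × (0.0630)² = 0.0499 m².
From P = σAT⁴, T = (P / σA)^(1/4) = (6040 / (5.67×10⁻⁸ × 0.0499))^(1/4).
T = (2.14×10^12)^(1/4) = 1210 K.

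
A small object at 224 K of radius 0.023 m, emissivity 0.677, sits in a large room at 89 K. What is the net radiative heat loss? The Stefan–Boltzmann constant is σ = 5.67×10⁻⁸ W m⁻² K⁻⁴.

A = 4πr² = 4π × (0.023)² = 6.65×10^-3 m².
Q = εσA(T⁴ − T_s⁴). T⁴ − T_s⁴ = (224)⁴ − (89)⁴ = 2.52×10^9 − 6.27×10^7 = 2.45×10^9 K⁴.
Q = 0.677 × 5.67×10⁻⁸ × 6.65×10^-3 × 2.45×10^9 = 0.626 W.

Q ≈ 0.626 W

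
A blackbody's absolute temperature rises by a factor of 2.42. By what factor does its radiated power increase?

factor ≈ 34.3

P ∝ T⁴, so the power scales as (2.42)⁴ = 34.3.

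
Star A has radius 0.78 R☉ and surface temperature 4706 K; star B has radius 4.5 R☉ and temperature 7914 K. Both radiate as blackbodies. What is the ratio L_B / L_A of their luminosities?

L_B/L_A ≈ 266

L = 4πR²σT⁴ ∝ R²T⁴, so L_B/L_A = (4.5/0.78)² × (7914/4706)⁴ = 33.3 × 8.00 = 266.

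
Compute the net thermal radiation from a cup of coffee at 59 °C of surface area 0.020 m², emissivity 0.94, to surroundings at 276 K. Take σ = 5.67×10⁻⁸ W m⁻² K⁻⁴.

Q ≈ 6.77 W

Convert: 59 °C = 332 K.
Q = εσA(T⁴ − T_s⁴). T⁴ − T_s⁴ = (332)⁴ − (276)⁴ = 1.21×10^10 − 5.80×10^9 = 6.35×10^9 K⁴.
Q = 0.94 × 5.67×10⁻⁸ × 0.0200 × 6.35×10^9 = 6.77 W.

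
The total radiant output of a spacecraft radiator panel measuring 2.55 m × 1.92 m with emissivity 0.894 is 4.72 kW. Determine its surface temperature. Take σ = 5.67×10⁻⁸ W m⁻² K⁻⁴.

A = 2.55 × 1.92 = 4.90 m².
From P = εσAT⁴, T = (P / εσA)^(1/4) = (4720 / (0.894 × 5.67×10⁻⁸ × 4.90))^(1/4).
T = (1.90×10^10)^(1/4) = 371 K.

T ≈ 371 K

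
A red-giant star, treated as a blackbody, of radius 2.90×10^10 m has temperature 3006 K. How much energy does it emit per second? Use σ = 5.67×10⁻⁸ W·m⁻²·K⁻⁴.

A = 4πr² = 4π × (2.90×10^10)² = 1.06×10^22 m².
P = σAT⁴ = 5.67×10⁻⁸ × 1.06×10^22 × (3006)⁴ = 5.67×10⁻⁸ × 1.06×10^22 × 8.16×10^13.
P = 4.89×10^28 W.

P ≈ 4.89×10^28 W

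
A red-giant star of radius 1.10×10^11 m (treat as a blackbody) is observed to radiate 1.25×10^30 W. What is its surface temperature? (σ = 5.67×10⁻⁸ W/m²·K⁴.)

A = 4πr² = 4π × (1.10×10^11)² = 1.52×10^23 m².
From P = σAT⁴, T = (P / σA)^(1/4) = (1.25×10^30 / (5.67×10⁻⁸ × 1.52×10^23))^(1/4).
T = (1.45×10^14)^(1/4) = 3470 K.

T ≈ 3470 K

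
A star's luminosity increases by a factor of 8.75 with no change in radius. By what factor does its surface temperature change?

P ∝ T⁴ ⇒ T ∝ P^(1/4), so T scales by (8.75)^(1/4) = 1.72.

factor ≈ 1.72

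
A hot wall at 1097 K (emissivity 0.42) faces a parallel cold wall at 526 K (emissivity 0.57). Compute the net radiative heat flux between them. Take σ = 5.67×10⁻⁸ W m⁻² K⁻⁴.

For two large parallel gray plates, q = σ(T₁⁴ − T₂⁴) / (1/ε₁ + 1/ε₂ − 1).
1/ε₁ + 1/ε₂ − 1 = 1/0.42 + 1/0.57 − 1 = 3.135.
T₁⁴ − T₂⁴ = 1.45×10^12 − 7.65×10^10 = 1.37×10^12 K⁴.
q = 5.67×10⁻⁸ × 1.37×10^12 / 3.135 = 24800 W/m².

q ≈ 24800 W/m²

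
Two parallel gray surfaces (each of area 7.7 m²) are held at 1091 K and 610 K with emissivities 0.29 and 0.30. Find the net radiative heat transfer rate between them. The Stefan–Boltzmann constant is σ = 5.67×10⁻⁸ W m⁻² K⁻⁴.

Q ≈ 96500 W

For two large parallel gray plates, q = σ(T₁⁴ − T₂⁴) / (1/ε₁ + 1/ε₂ − 1).
1/ε₁ + 1/ε₂ − 1 = 1/0.29 + 1/0.30 − 1 = 5.782.
T₁⁴ − T₂⁴ = 1.42×10^12 − 1.38×10^11 = 1.28×10^12 K⁴.
q = 5.67×10⁻⁸ × 1.28×10^12 / 5.782 = 12500 W/m².
Q = q·A = 12500 × 7.7 = 96500 W.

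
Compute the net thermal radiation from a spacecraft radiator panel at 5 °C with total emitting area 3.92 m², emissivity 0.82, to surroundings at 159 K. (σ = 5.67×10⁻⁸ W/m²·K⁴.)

Convert: 5 °C = 278 K.
Q = εσA(T⁴ − T_s⁴). T⁴ − T_s⁴ = (278)⁴ − (159)⁴ = 5.97×10^9 − 6.39×10^8 = 5.33×10^9 K⁴.
Q = 0.82 × 5.67×10⁻⁸ × 3.92 × 5.33×10^9 = 972 W.

Q ≈ 972 W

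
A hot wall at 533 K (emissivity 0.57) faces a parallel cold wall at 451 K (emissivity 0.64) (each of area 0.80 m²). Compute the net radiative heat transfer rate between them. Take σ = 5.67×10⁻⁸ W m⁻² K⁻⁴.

Q ≈ 770 W

For two large parallel gray plates, q = σ(T₁⁴ − T₂⁴) / (1/ε₁ + 1/ε₂ − 1).
1/ε₁ + 1/ε₂ − 1 = 1/0.57 + 1/0.64 − 1 = 2.317.
T₁⁴ − T₂⁴ = 8.07×10^10 − 4.14×10^10 = 3.93×10^10 K⁴.
q = 5.67×10⁻⁸ × 3.93×10^10 / 2.317 = 963 W/m².
Q = q·A = 963 × 0.80 = 770 W.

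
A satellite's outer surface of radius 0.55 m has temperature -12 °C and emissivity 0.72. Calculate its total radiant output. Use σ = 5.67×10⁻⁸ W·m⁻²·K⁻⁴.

A = 4πr² = 4π × (0.55)² = 3.80 m².
-12 °C = 261 K.
P = εσAT⁴ = 0.72 × 5.67×10⁻⁸ × 3.80 × (261)⁴ = 0.72 × 5.67×10⁻⁸ × 3.80 × 4.64×10^9.
P = 720 W.

P ≈ 720 W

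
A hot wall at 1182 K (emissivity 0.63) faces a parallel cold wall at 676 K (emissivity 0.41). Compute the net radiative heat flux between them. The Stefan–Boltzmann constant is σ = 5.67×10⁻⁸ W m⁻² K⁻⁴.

For two large parallel gray plates, q = σ(T₁⁴ − T₂⁴) / (1/ε₁ + 1/ε₂ − 1).
1/ε₁ + 1/ε₂ − 1 = 1/0.63 + 1/0.41 − 1 = 3.026.
T₁⁴ − T₂⁴ = 1.95×10^12 − 2.09×10^11 = 1.74×10^12 K⁴.
q = 5.67×10⁻⁸ × 1.74×10^12 / 3.026 = 32700 W/m².

q ≈ 32700 W/m²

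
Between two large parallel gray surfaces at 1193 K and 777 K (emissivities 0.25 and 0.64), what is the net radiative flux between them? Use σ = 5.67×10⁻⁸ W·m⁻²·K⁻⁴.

q ≈ 20600 W/m²

For two large parallel gray plates, q = σ(T₁⁴ − T₂⁴) / (1/ε₁ + 1/ε₂ − 1).
1/ε₁ + 1/ε₂ − 1 = 1/0.25 + 1/0.64 − 1 = 4.562.
T₁⁴ − T₂⁴ = 2.03×10^12 − 3.64×10^11 = 1.66×10^12 K⁴.
q = 5.67×10⁻⁸ × 1.66×10^12 / 4.562 = 20600 W/m².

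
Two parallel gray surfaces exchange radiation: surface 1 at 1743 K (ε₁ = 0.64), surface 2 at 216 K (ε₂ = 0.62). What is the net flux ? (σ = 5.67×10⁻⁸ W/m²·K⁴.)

For two large parallel gray plates, q = σ(T₁⁴ − T₂⁴) / (1/ε₁ + 1/ε₂ − 1).
1/ε₁ + 1/ε₂ − 1 = 1/0.64 + 1/0.62 − 1 = 2.175.
T₁⁴ − T₂⁴ = 9.23×10^12 − 2.18×10^9 = 9.23×10^12 K⁴.
q = 5.67×10⁻⁸ × 9.23×10^12 / 2.175 = 2.41×10^5 W/m².

q ≈ 2.41×10^5 W/m²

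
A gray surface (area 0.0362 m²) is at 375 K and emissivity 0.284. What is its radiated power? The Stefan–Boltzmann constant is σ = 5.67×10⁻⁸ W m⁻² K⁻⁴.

Stefan–Boltzmann: P = εσAT⁴ = 0.284 × 5.67×10⁻⁸ × 0.0362 × (375)⁴ = 0.284 × 5.67×10⁻⁸ × 0.0362 × 1.98×10^10.
P = 11.5 W.

P ≈ 11.5 W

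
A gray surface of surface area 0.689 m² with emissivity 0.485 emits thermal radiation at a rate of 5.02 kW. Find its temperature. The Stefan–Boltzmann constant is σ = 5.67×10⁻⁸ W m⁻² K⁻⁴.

From P = εσAT⁴, T = (P / εσA)^(1/4) = (5020 / (0.485 × 5.67×10⁻⁸ × 0.689))^(1/4).
T = (2.65×10^11)^(1/4) = 717 K.

T ≈ 717 K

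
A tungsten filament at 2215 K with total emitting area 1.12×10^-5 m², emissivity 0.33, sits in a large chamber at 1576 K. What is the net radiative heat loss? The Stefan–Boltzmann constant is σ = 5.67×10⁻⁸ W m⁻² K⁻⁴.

Q = εσA(T⁴ − T_s⁴). T⁴ − T_s⁴ = (2215)⁴ − (1576)⁴ = 2.41×10^13 − 6.17×10^12 = 1.79×10^13 K⁴.
Q = 0.33 × 5.67×10⁻⁸ × 1.12×10^-5 × 1.79×10^13 = 3.75 W.

Q ≈ 3.75 W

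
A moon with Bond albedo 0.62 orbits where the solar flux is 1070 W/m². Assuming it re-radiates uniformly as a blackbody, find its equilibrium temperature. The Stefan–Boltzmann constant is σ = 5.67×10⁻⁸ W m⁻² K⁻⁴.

Power absorbed = (1−a)S·πR²; power emitted = 4πR²σT⁴. Equating and cancelling πR²:
T = ((1−a)S / 4σ)^(1/4) = (407 / (4 × 5.67×10⁻⁸))^(1/4) = (1.79×10^9)^(1/4).
T = 206 K.

T ≈ 206 K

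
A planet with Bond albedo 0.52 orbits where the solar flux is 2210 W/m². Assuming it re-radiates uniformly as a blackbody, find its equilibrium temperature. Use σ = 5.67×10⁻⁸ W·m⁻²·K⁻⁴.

Power absorbed = (1−a)S·πR²; power emitted = 4πR²σT⁴. Equating and cancelling πR²:
T = ((1−a)S / 4σ)^(1/4) = (1060 / (4 × 5.67×10⁻⁸))^(1/4) = (4.68×10^9)^(1/4).
T = 262 K.

T ≈ 262 K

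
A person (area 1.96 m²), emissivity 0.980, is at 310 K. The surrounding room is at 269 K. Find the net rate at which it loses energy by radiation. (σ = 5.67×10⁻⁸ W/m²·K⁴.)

Q = εσA(T⁴ − T_s⁴). T⁴ − T_s⁴ = (310)⁴ − (269)⁴ = 9.24×10^9 − 5.24×10^9 = 4.00×10^9 K⁴.
Q = 0.980 × 5.67×10⁻⁸ × 1.96 × 4.00×10^9 = 436 W.

Q ≈ 436 W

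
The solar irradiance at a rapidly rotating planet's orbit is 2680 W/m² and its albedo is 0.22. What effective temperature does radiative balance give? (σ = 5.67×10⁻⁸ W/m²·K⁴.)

T ≈ 310 K

Power absorbed = (1−a)S·πR²; power emitted = 4πR²σT⁴. Equating and cancelling πR²:
T = ((1−a)S / 4σ)^(1/4) = (2090 / (4 × 5.67×10⁻⁸))^(1/4) = (9.22×10^9)^(1/4).
T = 310 K.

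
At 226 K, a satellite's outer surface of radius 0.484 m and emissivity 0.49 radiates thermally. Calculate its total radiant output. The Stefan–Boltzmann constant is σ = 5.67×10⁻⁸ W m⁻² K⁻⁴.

A = 4πr² = 4π × (0.484)² = 2.94 m².
Stefan–Boltzmann: P = εσAT⁴ = 0.49 × 5.67×10⁻⁸ × 2.94 × (226)⁴ = 0.49 × 5.67×10⁻⁸ × 2.94 × 2.61×10^9.
P = 213 W.

P ≈ 213 W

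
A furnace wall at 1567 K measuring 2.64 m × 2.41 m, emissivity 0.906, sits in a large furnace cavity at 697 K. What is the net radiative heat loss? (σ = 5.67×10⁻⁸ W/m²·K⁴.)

Q ≈ 1.89×10^6 W

A = 2.64 × 2.41 = 6.36 m².
Q = εσA(T⁴ − T_s⁴). T⁴ − T_s⁴ = (1567)⁴ − (697)⁴ = 6.03×10^12 − 2.36×10^11 = 5.79×10^12 K⁴.
Q = 0.906 × 5.67×10⁻⁸ × 6.36 × 5.79×10^12 = 1.89×10^6 W.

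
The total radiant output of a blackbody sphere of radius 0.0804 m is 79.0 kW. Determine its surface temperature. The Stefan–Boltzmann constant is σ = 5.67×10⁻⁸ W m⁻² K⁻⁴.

T ≈ 2040 K

A = 4πr² = 4π × (0.0804)² = 0.0812 m².
From P = σAT⁴, T = (P / σA)^(1/4) = (79000 / (5.67×10⁻⁸ × 0.0812))^(1/4).
T = (1.72×10^13)^(1/4) = 2040 K.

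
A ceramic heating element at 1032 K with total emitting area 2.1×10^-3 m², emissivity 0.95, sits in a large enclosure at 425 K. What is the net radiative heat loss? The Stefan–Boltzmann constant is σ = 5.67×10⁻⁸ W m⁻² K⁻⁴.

Q ≈ 125 W

Q = εσA(T⁴ − T_s⁴). T⁴ − T_s⁴ = (1032)⁴ − (425)⁴ = 1.13×10^12 − 3.26×10^10 = 1.10×10^12 K⁴.
Q = 0.95 × 5.67×10⁻⁸ × 2.10×10^-3 × 1.10×10^12 = 125 W.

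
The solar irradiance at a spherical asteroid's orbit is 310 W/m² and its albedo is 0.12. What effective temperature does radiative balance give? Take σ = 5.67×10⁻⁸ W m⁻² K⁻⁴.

Power absorbed = (1−a)S·πR²; power emitted = 4πR²σT⁴. Equating and cancelling πR²:
T = ((1−a)S / 4σ)^(1/4) = (273 / (4 × 5.67×10⁻⁸))^(1/4) = (1.20×10^9)^(1/4).
T = 186 K.

T ≈ 186 K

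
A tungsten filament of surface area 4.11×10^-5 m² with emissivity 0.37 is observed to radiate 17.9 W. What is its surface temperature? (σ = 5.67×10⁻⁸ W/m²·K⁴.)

T ≈ 2130 K

From P = εσAT⁴, T = (P / εσA)^(1/4) = (17.9 / (0.37 × 5.67×10⁻⁸ × 4.11×10^-5))^(1/4).
T = (2.08×10^13)^(1/4) = 2130 K.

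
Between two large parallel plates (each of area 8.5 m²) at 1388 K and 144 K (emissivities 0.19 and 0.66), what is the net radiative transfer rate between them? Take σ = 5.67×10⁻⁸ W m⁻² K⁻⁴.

For two large parallel gray plates, q = σ(T₁⁴ − T₂⁴) / (1/ε₁ + 1/ε₂ − 1).
1/ε₁ + 1/ε₂ − 1 = 1/0.19 + 1/0.66 − 1 = 5.778.
T₁⁴ − T₂⁴ = 3.71×10^12 − 4.30×10^8 = 3.71×10^12 K⁴.
q = 5.67×10⁻⁸ × 3.71×10^12 / 5.778 = 36400 W/m².
Q = q·A = 36400 × 8.5 = 3.10×10^5 W.

Q ≈ 3.10×10^5 W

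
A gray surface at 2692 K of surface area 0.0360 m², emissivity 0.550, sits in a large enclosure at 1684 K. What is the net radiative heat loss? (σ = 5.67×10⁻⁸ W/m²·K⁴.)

Q ≈ 49900 W

Q = εσA(T⁴ − T_s⁴). T⁴ − T_s⁴ = (2692)⁴ − (1684)⁴ = 5.25×10^13 − 8.04×10^12 = 4.45×10^13 K⁴.
Q = 0.550 × 5.67×10⁻⁸ × 0.0360 × 4.45×10^13 = 49900 W.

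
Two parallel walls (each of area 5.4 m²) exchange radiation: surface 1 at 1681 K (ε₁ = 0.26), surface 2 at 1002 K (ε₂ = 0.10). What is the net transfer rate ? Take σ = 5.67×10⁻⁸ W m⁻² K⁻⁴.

For two large parallel gray plates, q = σ(T₁⁴ − T₂⁴) / (1/ε₁ + 1/ε₂ − 1).
1/ε₁ + 1/ε₂ − 1 = 1/0.26 + 1/0.10 − 1 = 12.85.
T₁⁴ − T₂⁴ = 7.98×10^12 − 1.01×10^12 = 6.98×10^12 K⁴.
q = 5.67×10⁻⁸ × 6.98×10^12 / 12.85 = 30800 W/m².
Q = q·A = 30800 × 5.4 = 1.66×10^5 W.

Q ≈ 1.66×10^5 W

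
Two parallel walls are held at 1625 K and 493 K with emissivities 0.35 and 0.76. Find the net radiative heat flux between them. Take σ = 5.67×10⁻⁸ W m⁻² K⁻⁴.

q ≈ 1.24×10^5 W/m²

For two large parallel gray plates, q = σ(T₁⁴ − T₂⁴) / (1/ε₁ + 1/ε₂ − 1).
1/ε₁ + 1/ε₂ − 1 = 1/0.35 + 1/0.76 − 1 = 3.173.
T₁⁴ − T₂⁴ = 6.97×10^12 − 5.91×10^10 = 6.91×10^12 K⁴.
q = 5.67×10⁻⁸ × 6.91×10^12 / 3.173 = 1.24×10^5 W/m².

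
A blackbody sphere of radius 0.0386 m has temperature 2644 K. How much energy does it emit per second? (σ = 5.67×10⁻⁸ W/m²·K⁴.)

P ≈ 51900 W

A = 4πr² = 4π × (0.0386)² = 0.0187 m².
P = σAT⁴ = 5.67×10⁻⁸ × 0.0187 × (2644)⁴ = 5.67×10⁻⁸ × 0.0187 × 4.89×10^13.
P = 51900 W.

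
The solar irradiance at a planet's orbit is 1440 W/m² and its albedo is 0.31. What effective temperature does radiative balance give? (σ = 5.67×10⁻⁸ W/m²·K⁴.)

Power absorbed = (1−a)S·πR²; power emitted = 4πR²σT⁴. Equating and cancelling πR²:
T = ((1−a)S / 4σ)^(1/4) = (994 / (4 × 5.67×10⁻⁸))^(1/4) = (4.38×10^9)^(1/4).
T = 257 K.

T ≈ 257 K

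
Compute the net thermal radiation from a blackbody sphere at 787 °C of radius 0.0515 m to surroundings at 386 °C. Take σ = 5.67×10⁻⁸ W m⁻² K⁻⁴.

Q ≈ 2030 W

A = 4πr² = 4π × (0.0515)² = 0.0333 m².
Convert: 787 °C = 1060 K; 386 °C = 659 K.
Q = σA(T⁴ − T_s⁴). T⁴ − T_s⁴ = (1060)⁴ − (659)⁴ = 1.26×10^12 − 1.89×10^11 = 1.07×10^12 K⁴.
Q = 5.67×10⁻⁸ × 0.0333 × 1.07×10^12 = 2030 W.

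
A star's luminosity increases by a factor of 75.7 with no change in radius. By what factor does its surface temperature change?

P ∝ T⁴ ⇒ T ∝ P^(1/4), so T scales by (75.7)^(1/4) = 2.95.

factor ≈ 2.95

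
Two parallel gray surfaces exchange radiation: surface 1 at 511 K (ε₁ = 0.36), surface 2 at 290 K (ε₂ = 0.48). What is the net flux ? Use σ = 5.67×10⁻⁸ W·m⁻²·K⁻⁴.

For two large parallel gray plates, q = σ(T₁⁴ − T₂⁴) / (1/ε₁ + 1/ε₂ − 1).
1/ε₁ + 1/ε₂ − 1 = 1/0.36 + 1/0.48 − 1 = 3.861.
T₁⁴ − T₂⁴ = 6.82×10^10 − 7.07×10^9 = 6.11×10^10 K⁴.
q = 5.67×10⁻⁸ × 6.11×10^10 / 3.861 = 897 W/m².

q ≈ 897 W/m²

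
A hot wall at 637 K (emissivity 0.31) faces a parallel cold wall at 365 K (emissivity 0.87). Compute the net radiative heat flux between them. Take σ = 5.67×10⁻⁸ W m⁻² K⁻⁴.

For two large parallel gray plates, q = σ(T₁⁴ − T₂⁴) / (1/ε₁ + 1/ε₂ − 1).
1/ε₁ + 1/ε₂ − 1 = 1/0.31 + 1/0.87 − 1 = 3.375.
T₁⁴ − T₂⁴ = 1.65×10^11 − 1.77×10^10 = 1.47×10^11 K⁴.
q = 5.67×10⁻⁸ × 1.47×10^11 / 3.375 = 2470 W/m².

q ≈ 2470 W/m²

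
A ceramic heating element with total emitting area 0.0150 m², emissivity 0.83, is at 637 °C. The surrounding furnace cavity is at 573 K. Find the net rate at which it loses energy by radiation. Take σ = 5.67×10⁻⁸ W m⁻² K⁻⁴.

Q ≈ 408 W

Convert: 637 °C = 910 K.
Q = εσA(T⁴ − T_s⁴). T⁴ − T_s⁴ = (910)⁴ − (573)⁴ = 6.86×10^11 − 1.08×10^11 = 5.78×10^11 K⁴.
Q = 0.83 × 5.67×10⁻⁸ × 0.0150 × 5.78×10^11 = 408 W.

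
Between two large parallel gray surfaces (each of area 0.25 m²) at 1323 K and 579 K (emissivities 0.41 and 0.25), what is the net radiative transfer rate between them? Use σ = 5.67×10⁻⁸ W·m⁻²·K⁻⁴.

Q ≈ 7690 W

For two large parallel gray plates, q = σ(T₁⁴ − T₂⁴) / (1/ε₁ + 1/ε₂ − 1).
1/ε₁ + 1/ε₂ − 1 = 1/0.41 + 1/0.25 − 1 = 5.439.
T₁⁴ − T₂⁴ = 3.06×10^12 − 1.12×10^11 = 2.95×10^12 K⁴.
q = 5.67×10⁻⁸ × 2.95×10^12 / 5.439 = 30800 W/m².
Q = q·A = 30800 × 0.25 = 7690 W.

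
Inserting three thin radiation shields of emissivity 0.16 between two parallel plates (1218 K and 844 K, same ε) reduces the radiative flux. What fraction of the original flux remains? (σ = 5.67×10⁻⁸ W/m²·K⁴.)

ratio ≈ 0.250

With N identical shields there are N+1 = 4 gaps in series, each with the same radiative resistance, so the flux falls to 1/(N+1) of its unshielded value.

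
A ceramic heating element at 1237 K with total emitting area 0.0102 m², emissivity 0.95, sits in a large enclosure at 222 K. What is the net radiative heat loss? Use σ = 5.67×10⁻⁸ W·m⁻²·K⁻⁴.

Q ≈ 1290 W

Q = εσA(T⁴ − T_s⁴). T⁴ − T_s⁴ = (1237)⁴ − (222)⁴ = 2.34×10^12 − 2.43×10^9 = 2.34×10^12 K⁴.
Q = 0.95 × 5.67×10⁻⁸ × 0.0102 × 2.34×10^12 = 1290 W.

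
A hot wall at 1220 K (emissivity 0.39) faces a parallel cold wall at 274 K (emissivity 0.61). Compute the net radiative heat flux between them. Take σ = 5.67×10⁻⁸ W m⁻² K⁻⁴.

For two large parallel gray plates, q = σ(T₁⁴ − T₂⁴) / (1/ε₁ + 1/ε₂ − 1).
1/ε₁ + 1/ε₂ − 1 = 1/0.39 + 1/0.61 − 1 = 3.203.
T₁⁴ − T₂⁴ = 2.22×10^12 − 5.64×10^9 = 2.21×10^12 K⁴.
q = 5.67×10⁻⁸ × 2.21×10^12 / 3.203 = 39100 W/m².

q ≈ 39100 W/m²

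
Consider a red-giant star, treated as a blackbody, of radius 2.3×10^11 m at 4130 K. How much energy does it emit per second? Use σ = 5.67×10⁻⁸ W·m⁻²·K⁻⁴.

A = 4πr² = 4π × (2.3×10^11)² = 6.65×10^23 m².
P = σAT⁴ = 5.67×10⁻⁸ × 6.65×10^23 × (4130)⁴ = 5.67×10⁻⁸ × 6.65×10^23 × 2.91×10^14.
P = 1.10×10^31 W.

P ≈ 1.10×10^31 W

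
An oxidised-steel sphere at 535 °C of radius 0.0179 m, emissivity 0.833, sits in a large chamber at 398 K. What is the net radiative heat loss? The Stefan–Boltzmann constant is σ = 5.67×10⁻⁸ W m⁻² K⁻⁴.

Q ≈ 76.3 W

A = 4πr² = 4π × (0.0179)² = 4.03×10^-3 m².
Convert: 535 °C = 808 K.
Q = εσA(T⁴ − T_s⁴). T⁴ − T_s⁴ = (808)⁴ − (398)⁴ = 4.26×10^11 − 2.51×10^10 = 4.01×10^11 K⁴.
Q = 0.833 × 5.67×10⁻⁸ × 4.03×10^-3 × 4.01×10^11 = 76.3 W.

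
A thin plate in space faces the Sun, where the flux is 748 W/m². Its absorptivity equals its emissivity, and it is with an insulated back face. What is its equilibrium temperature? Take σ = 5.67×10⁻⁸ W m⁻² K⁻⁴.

Absorbed flux αS = emitted flux εσT⁴ (one radiating face); with α = ε, T = (S/σ)^(1/4).
T = (748 / 5.67×10⁻⁸)^(1/4) = (1.32×10^10)^(1/4).
T = 339 K.

T ≈ 339 K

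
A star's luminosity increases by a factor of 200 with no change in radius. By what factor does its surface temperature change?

factor ≈ 3.76

P ∝ T⁴ ⇒ T ∝ P^(1/4), so T scales by (200)^(1/4) = 3.76.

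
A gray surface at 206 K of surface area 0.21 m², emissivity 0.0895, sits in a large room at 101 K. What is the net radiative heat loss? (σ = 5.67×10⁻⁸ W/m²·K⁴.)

Q ≈ 1.81 W

Q = εσA(T⁴ − T_s⁴). T⁴ − T_s⁴ = (206)⁴ − (101)⁴ = 1.80×10^9 − 1.04×10^8 = 1.70×10^9 K⁴.
Q = 0.0895 × 5.67×10⁻⁸ × 0.210 × 1.70×10^9 = 1.81 W.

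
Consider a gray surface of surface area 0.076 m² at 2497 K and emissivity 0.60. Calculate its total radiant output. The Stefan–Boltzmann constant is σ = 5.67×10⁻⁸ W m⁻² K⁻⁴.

P ≈ 1.01×10^5 W

Stefan–Boltzmann: P = εσAT⁴ = 0.60 × 5.67×10⁻⁸ × 0.0760 × (2497)⁴ = 0.60 × 5.67×10⁻⁸ × 0.0760 × 3.89×10^13.
P = 1.01×10^5 W.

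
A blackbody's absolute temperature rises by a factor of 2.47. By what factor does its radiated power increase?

P ∝ T⁴, so the power scales as (2.47)⁴ = 37.2.

factor ≈ 37.2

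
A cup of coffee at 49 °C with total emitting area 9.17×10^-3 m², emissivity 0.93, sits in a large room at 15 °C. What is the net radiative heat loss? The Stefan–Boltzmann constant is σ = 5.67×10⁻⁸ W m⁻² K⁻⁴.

Convert: 49 °C = 322 K; 15 °C = 288 K.
Q = εσA(T⁴ − T_s⁴). T⁴ − T_s⁴ = (322)⁴ − (288)⁴ = 1.08×10^10 − 6.88×10^9 = 3.87×10^9 K⁴.
Q = 0.93 × 5.67×10⁻⁸ × 9.17×10^-3 × 3.87×10^9 = 1.87 W.

Q ≈ 1.87 W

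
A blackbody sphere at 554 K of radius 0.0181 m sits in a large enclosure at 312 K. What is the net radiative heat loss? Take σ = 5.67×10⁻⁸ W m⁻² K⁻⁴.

Q ≈ 19.8 W

A = 4πr² = 4π × (0.0181)² = 4.12×10^-3 m².
Q = σA(T⁴ − T_s⁴). T⁴ − T_s⁴ = (554)⁴ − (312)⁴ = 9.42×10^10 − 9.48×10^9 = 8.47×10^10 K⁴.
Q = 5.67×10⁻⁸ × 4.12×10^-3 × 8.47×10^10 = 19.8 W.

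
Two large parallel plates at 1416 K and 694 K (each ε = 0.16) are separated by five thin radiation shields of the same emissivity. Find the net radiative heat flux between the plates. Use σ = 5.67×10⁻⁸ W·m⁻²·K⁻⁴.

Each of the 6 gaps contributes resistance (2/ε − 1) = 2/0.16 − 1 = 11.50; total = 69.00.
q = σ(T₁⁴ − T₂⁴) / 69.00 = 5.67×10⁻⁸ × 3.79×10^12 / 69.00 = 3110 W/m².

q ≈ 3110 W/m²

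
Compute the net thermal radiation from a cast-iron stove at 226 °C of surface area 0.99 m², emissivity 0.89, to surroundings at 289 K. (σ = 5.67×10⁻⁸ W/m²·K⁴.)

Q ≈ 2750 W

Convert: 226 °C = 499 K.
Q = εσA(T⁴ − T_s⁴). T⁴ − T_s⁴ = (499)⁴ − (289)⁴ = 6.20×10^10 − 6.98×10^9 = 5.50×10^10 K⁴.
Q = 0.89 × 5.67×10⁻⁸ × 0.990 × 5.50×10^10 = 2750 W.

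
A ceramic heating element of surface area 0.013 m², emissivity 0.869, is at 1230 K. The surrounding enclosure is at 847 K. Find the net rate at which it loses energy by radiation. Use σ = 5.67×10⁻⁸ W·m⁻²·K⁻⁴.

Q ≈ 1140 W

Q = εσA(T⁴ − T_s⁴). T⁴ − T_s⁴ = (1230)⁴ − (847)⁴ = 2.29×10^12 − 5.15×10^11 = 1.77×10^12 K⁴.
Q = 0.869 × 5.67×10⁻⁸ × 0.0130 × 1.77×10^12 = 1140 W.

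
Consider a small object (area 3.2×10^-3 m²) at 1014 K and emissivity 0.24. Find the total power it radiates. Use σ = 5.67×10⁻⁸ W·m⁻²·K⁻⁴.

P ≈ 46.0 W

Stefan–Boltzmann: P = εσAT⁴ = 0.24 × 5.67×10⁻⁸ × 3.20×10^-3 × (1014)⁴ = 0.24 × 5.67×10⁻⁸ × 3.20×10^-3 × 1.06×10^12.
P = 46.0 W.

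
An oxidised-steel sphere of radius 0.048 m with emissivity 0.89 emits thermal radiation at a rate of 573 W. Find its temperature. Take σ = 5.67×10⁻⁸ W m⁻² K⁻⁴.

T ≈ 791 K

A = 4πr² = 4π × (0.048)² = 0.0290 m².
From P = εσAT⁴, T = (P / εσA)^(1/4) = (573 / (0.89 × 5.67×10⁻⁸ × 0.0290))^(1/4).
T = (3.92×10^11)^(1/4) = 791 K.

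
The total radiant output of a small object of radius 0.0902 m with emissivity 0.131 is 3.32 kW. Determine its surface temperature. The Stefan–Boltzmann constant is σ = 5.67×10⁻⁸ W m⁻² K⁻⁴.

T ≈ 1450 K

A = 4πr² = 4π × (0.0902)² = 0.102 m².
From P = εσAT⁴, T = (P / εσA)^(1/4) = (3320 / (0.131 × 5.67×10⁻⁸ × 0.102))^(1/4).
T = (4.37×10^12)^(1/4) = 1450 K.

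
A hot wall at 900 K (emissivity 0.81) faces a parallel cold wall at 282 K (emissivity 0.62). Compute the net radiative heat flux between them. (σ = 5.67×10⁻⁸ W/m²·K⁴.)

q ≈ 19900 W/m²

For two large parallel gray plates, q = σ(T₁⁴ − T₂⁴) / (1/ε₁ + 1/ε₂ − 1).
1/ε₁ + 1/ε₂ − 1 = 1/0.81 + 1/0.62 − 1 = 1.847.
T₁⁴ − T₂⁴ = 6.56×10^11 − 6.32×10^9 = 6.50×10^11 K⁴.
q = 5.67×10⁻⁸ × 6.50×10^11 / 1.847 = 19900 W/m².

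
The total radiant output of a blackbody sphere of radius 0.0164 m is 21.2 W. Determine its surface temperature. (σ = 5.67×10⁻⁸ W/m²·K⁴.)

A = 4πr² = 4π × (0.0164)² = 3.38×10^-3 m².
From P = σAT⁴, T = (P / σA)^(1/4) = (21.2 / (5.67×10⁻⁸ × 3.38×10^-3))^(1/4).
T = (1.11×10^11)^(1/4) = 577 K.

T ≈ 577 K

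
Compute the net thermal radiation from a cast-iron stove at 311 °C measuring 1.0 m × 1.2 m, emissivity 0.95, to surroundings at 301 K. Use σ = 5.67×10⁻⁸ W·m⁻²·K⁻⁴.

A = 1.0 × 1.2 = 1.20 m².
Convert: 311 °C = 584 K.
Q = εσA(T⁴ − T_s⁴). T⁴ − T_s⁴ = (584)⁴ − (301)⁴ = 1.16×10^11 − 8.21×10^9 = 1.08×10^11 K⁴.
Q = 0.95 × 5.67×10⁻⁸ × 1.20 × 1.08×10^11 = 6990 W.

Q ≈ 6990 W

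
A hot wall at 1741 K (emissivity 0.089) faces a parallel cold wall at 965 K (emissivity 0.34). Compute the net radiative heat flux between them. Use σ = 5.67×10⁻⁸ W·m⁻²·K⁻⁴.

For two large parallel gray plates, q = σ(T₁⁴ − T₂⁴) / (1/ε₁ + 1/ε₂ − 1).
1/ε₁ + 1/ε₂ − 1 = 1/0.089 + 1/0.34 − 1 = 13.18.
T₁⁴ − T₂⁴ = 9.19×10^12 − 8.67×10^11 = 8.32×10^12 K⁴.
q = 5.67×10⁻⁸ × 8.32×10^12 / 13.18 = 35800 W/m².

q ≈ 35800 W/m²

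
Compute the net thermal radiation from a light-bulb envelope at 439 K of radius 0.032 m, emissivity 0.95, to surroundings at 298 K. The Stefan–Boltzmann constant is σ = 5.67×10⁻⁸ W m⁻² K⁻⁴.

Q ≈ 20.3 W

A = 4πr² = 4π × (0.032)² = 0.0129 m².
Q = εσA(T⁴ − T_s⁴). T⁴ − T_s⁴ = (439)⁴ − (298)⁴ = 3.71×10^10 − 7.89×10^9 = 2.93×10^10 K⁴.
Q = 0.95 × 5.67×10⁻⁸ × 0.0129 × 2.93×10^10 = 20.3 W.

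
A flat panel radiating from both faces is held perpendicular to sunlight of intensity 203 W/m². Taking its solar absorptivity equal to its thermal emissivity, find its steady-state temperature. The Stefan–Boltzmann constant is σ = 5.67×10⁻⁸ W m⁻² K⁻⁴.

T ≈ 206 K

Absorbed flux αS = emitted flux 2εσT⁴ per unit area; with α = ε this gives T = (S/2σ)^(1/4).
T = (203 / (2 × 5.67×10⁻⁸))^(1/4) = (1.79×10^9)^(1/4).
T = 206 K.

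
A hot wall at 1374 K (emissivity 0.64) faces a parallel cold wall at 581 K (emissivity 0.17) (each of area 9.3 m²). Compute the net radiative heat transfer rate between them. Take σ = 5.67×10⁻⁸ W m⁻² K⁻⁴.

For two large parallel gray plates, q = σ(T₁⁴ − T₂⁴) / (1/ε₁ + 1/ε₂ − 1).
1/ε₁ + 1/ε₂ − 1 = 1/0.64 + 1/0.17 − 1 = 6.445.
T₁⁴ − T₂⁴ = 3.56×10^12 − 1.14×10^11 = 3.45×10^12 K⁴.
q = 5.67×10⁻⁸ × 3.45×10^12 / 6.445 = 30400 W/m².
Q = q·A = 30400 × 9.3 = 2.82×10^5 W.

Q ≈ 2.82×10^5 W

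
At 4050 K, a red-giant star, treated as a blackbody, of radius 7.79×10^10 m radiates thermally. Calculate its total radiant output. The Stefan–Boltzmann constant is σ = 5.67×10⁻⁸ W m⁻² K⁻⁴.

A = 4πr² = 4π × (7.79×10^10)² = 7.63×10^22 m².
P = σAT⁴ = 5.67×10⁻⁸ × 7.63×10^22 × (4050)⁴ = 5.67×10⁻⁸ × 7.63×10^22 × 2.69×10^14.
P = 1.16×10^30 W.

P ≈ 1.16×10^30 W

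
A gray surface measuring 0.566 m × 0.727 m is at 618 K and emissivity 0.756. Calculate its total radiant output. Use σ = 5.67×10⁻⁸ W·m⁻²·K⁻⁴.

P ≈ 2570 W

A = 0.566 × 0.727 = 0.411 m².
P = εσAT⁴ = 0.756 × 5.67×10⁻⁸ × 0.411 × (618)⁴ = 0.756 × 5.67×10⁻⁸ × 0.411 × 1.46×10^11.
P = 2570 W.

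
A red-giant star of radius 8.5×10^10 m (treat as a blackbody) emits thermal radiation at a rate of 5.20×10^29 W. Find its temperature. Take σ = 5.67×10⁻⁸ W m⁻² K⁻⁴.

A = 4πr² = 4π × (8.5×10^10)² = 9.08×10^22 m².
From P = σAT⁴, T = (P / σA)^(1/4) = (5.20×10^29 / (5.67×10⁻⁸ × 9.08×10^22))^(1/4).
T = (1.01×10^14)^(1/4) = 3170 K.

T ≈ 3170 K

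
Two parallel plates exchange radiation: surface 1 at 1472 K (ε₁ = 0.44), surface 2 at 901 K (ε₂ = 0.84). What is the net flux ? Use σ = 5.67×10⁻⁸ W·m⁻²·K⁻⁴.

For two large parallel gray plates, q = σ(T₁⁴ − T₂⁴) / (1/ε₁ + 1/ε₂ − 1).
1/ε₁ + 1/ε₂ − 1 = 1/0.44 + 1/0.84 − 1 = 2.463.
T₁⁴ − T₂⁴ = 4.69×10^12 − 6.59×10^11 = 4.04×10^12 K⁴.
q = 5.67×10⁻⁸ × 4.04×10^12 / 2.463 = 92900 W/m².

q ≈ 92900 W/m²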